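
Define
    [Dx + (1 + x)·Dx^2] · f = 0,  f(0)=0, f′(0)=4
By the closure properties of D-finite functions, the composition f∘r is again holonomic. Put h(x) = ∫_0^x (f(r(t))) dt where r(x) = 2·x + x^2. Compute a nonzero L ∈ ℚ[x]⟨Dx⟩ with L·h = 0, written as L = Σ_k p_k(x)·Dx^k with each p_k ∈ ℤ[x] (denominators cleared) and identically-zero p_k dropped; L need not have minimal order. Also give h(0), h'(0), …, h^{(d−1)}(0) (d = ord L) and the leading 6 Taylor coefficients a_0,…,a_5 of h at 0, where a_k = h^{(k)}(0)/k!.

f: a_k = 0, 4, -2, 4/3, -1, 4/5, …
f∘r: x↦r, Dx↦Dx/r' in L_f ⇒ L₀.
Integrate: L := L₀·Dx.
L = Dx^2 + (1 + x)·Dx^3  (order 3).
h: a_k = 0, 0, 4, -4/3, 2/3, -2/5, …
ICs: h(0) = 0, h′(0) = 0, h′′(0) = 8.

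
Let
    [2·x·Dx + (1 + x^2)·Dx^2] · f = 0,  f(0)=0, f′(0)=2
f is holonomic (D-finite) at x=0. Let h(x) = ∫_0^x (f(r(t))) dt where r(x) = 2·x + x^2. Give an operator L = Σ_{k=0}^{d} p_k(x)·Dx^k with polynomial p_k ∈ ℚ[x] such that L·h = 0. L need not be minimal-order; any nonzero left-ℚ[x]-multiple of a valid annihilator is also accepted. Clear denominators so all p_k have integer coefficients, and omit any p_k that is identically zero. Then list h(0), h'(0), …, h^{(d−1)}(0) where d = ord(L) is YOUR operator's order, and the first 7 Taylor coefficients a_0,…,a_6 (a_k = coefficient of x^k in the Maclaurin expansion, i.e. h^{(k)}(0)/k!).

f: a_k = 0, 2, 0, -2/3, 0, 2/5, 0, …
Change of var in L_f (x↦r) gives L₀.
Integrate: L := L₀·Dx.
L = (-1 + 8·x + 16·x^2 + 12·x^3 + 3·x^4)·Dx^2 + (1 + x + 4·x^2 + 8·x^3 + 5·x^4 + x^5)·Dx^3  (order 3).
h: a_k = 0, 0, 2, 2/3, -4/3, -8/5, 22/15, …
ICs: h(0) = 0, h′(0) = 0, h′′(0) = 4.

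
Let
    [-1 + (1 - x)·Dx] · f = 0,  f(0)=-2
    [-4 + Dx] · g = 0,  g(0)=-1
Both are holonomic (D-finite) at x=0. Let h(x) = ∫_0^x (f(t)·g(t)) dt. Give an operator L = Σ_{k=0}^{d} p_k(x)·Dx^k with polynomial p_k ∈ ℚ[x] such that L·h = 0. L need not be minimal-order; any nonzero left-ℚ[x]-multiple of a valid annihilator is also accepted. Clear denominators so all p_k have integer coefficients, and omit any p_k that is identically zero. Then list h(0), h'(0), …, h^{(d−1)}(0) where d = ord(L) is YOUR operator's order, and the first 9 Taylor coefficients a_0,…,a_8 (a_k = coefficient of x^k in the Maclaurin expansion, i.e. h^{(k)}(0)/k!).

L = (5 - 4·x)·Dx + (-1 + x)·Dx^2  (order 2).
h: a_k = 0, 2, 5, 26/3, 71/6, 206/15, 643/45, 874/63, 16319/1260, …
ICs: h(0) = 0, h′(0) = 2.

f: a_k = -2, -2, -2, -2, -2, -2, -2, -2, -2, …
g: a_k = -1, -4, -8, -32/3, -32/3, -128/15, -256/45, -1024/315, -512/315, …
L₀ := L_f ⊗_s L_g (sym. prod.), ord ≤ 1.
Integrate: L := L₀·Dx.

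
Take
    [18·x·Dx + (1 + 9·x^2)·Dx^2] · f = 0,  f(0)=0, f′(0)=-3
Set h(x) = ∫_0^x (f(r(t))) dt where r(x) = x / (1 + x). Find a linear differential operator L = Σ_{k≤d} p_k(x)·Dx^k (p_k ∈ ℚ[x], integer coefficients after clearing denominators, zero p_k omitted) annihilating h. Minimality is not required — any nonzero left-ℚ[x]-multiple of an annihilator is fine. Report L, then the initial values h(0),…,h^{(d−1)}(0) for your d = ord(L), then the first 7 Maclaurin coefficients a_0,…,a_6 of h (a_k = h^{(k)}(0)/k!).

L = (2 + 20·x)·Dx^2 + (1 + 2·x + 10·x^2)·Dx^3  (order 3).
h: a_k = 0, 0, -3/2, 1, 3/2, -24/5, 2/5, …
ICs: h(0) = 0, h′(0) = 0, h′′(0) = -3.

f: a_k = 0, -3, 0, 9, 0, -243/5, 0, …
Substitute x→r, Dx→(1/r')Dx; clear ⇒ L₀.
h=∫h₀ ⇒ L = L₀·Dx.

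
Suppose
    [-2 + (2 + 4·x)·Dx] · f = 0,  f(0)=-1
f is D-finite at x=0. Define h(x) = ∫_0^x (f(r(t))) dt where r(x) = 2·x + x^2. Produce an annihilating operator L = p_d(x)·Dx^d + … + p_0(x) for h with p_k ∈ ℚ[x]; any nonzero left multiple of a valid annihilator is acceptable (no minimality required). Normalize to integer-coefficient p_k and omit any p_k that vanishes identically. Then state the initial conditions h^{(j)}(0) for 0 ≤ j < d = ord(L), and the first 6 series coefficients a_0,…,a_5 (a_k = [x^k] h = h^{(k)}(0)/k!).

L = (-2 - 2·x)·Dx + (1 + 4·x + 2·x^2)·Dx^2  (order 2).
h: a_k = 0, -1, -1, 1/3, -1/2, 9/10, …
ICs: h(0) = 0, h′(0) = -1.

f: a_k = -1, -1, 1/2, -1/2, 5/8, -7/8, …
Change of var in L_f (x↦r) gives L₀.
h=∫₀ˣh₀: take L = L₀·Dx.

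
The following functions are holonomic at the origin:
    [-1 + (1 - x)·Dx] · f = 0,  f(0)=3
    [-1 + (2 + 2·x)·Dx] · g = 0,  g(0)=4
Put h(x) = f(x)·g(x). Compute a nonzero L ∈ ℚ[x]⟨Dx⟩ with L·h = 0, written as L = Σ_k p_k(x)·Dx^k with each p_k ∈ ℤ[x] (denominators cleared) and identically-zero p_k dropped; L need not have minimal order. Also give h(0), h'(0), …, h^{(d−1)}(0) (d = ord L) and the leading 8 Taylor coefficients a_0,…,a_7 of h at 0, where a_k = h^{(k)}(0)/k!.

L = (3 + x) + (-2 + 2·x^2)·Dx  (order 1).
h: a_k = 12, 18, 33/2, 69/4, 537/32, 1095/64, 4317/256, 8733/512, …
ICs: h(0) = 12.

f: a_k = 3, 3, 3, 3, 3, 3, 3, 3, …
g: a_k = 4, 2, -1/2, 1/4, -5/32, 7/64, -21/256, 33/512, …
L₀ := L_f ⊗_s L_g (sym. prod.), ord ≤ 1.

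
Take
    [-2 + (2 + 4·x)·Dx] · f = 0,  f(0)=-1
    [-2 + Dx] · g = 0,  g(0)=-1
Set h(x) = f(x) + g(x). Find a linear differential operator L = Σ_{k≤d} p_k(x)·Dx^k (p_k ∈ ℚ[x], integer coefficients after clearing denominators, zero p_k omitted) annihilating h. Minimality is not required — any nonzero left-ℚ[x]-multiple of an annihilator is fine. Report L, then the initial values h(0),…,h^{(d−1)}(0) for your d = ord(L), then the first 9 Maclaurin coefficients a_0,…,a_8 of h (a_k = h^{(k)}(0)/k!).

L = (6 + 8·x) + (-5 - 16·x - 16·x^2)·Dx + (1 + 6·x + 8·x^2)·Dx^2  (order 2).
h: a_k = -2, -3, -3/2, -11/6, -1/24, -137/120, 881/720, -10523/5040, 134879/40320, …
ICs: h(0) = -2, h′(0) = -3.

f: a_k = -1, -1, 1/2, -1/2, 5/8, -7/8, 21/16, -33/16, 429/128, …
g: a_k = -1, -2, -2, -4/3, -2/3, -4/15, -4/45, -8/315, -2/315, …
Sum ⇒ L₀ = lclm(L_f,L_g) in ℚ(x)⟨Dx⟩.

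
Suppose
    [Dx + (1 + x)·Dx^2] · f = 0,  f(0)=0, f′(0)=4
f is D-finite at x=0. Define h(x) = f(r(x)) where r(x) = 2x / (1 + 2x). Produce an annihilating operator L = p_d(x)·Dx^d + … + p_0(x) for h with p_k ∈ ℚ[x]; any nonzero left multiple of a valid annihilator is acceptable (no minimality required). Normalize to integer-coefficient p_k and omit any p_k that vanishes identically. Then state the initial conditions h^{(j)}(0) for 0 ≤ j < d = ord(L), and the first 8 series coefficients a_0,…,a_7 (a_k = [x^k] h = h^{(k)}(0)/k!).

L = (6 + 16·x)·Dx + (1 + 6·x + 8·x^2)·Dx^2  (order 2).
h: a_k = 0, 8, -24, 224/3, -240, 3968/5, -2688, 65024/7, …
ICs: h(0) = 0, h′(0) = 8.

f: a_k = 0, 4, -2, 4/3, -1, 4/5, -2/3, 4/7, …
f∘r: x↦r, Dx↦Dx/r' in L_f ⇒ L₀.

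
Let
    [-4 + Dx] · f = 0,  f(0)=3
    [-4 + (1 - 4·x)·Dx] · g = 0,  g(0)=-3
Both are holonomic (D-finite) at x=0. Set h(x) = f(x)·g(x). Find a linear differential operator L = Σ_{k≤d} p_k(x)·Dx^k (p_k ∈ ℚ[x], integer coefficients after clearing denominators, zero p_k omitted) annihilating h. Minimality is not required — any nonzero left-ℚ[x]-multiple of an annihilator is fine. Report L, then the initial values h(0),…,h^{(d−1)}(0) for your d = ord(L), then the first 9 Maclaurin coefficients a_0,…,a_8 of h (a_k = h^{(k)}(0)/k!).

L = (8 - 16·x) + (-1 + 4·x)·Dx  (order 1).
h: a_k = -9, -72, -360, -1536, -6240, -125184/5, -500992/5, -2805760/7, -56115712/35, …
ICs: h(0) = -9.

f: a_k = 3, 12, 24, 32, 32, 128/5, 256/15, 1024/105, 512/105, …
g: a_k = -3, -12, -48, -192, -768, -3072, -12288, -49152, -196608, …
f·g: L₀ = L_f ⊗_s L_g, ord ≤ 1·1.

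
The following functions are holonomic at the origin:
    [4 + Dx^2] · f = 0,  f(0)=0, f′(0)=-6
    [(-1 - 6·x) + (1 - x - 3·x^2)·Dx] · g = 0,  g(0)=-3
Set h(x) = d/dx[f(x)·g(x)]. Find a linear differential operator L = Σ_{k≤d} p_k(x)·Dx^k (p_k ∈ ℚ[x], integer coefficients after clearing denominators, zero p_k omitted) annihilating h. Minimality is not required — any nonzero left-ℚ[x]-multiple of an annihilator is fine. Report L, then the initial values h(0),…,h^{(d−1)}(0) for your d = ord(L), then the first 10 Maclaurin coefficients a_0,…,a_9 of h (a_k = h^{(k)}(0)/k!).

f: a_k = 0, -6, 0, 4, 0, -4/5, 0, 8/105, 0, -4/945, …
g: a_k = -3, -3, -12, -21, -57, -120, -291, -651, -1524, -3477, …
f·g: L₀ = L_f ⊗_s L_g, ord ≤ 2·1.
Differentiate: ansatz ord ≤ ord L₀ ⇒ L.
L = (10 - 16·x - 40·x^2 + 48·x^3 + 72·x^4) + (5 + 34·x + 36·x^2 + 72·x^3)·Dx + (-1 - x - x^2 + 12·x^3 + 18·x^4)·Dx^2  (order 2).
h: a_k = 18, 36, 180, 456, 1482, 19152/5, 53458/5, 192784/7, 505556/7, 11562020/63, …
ICs: h(0) = 18, h′(0) = 36.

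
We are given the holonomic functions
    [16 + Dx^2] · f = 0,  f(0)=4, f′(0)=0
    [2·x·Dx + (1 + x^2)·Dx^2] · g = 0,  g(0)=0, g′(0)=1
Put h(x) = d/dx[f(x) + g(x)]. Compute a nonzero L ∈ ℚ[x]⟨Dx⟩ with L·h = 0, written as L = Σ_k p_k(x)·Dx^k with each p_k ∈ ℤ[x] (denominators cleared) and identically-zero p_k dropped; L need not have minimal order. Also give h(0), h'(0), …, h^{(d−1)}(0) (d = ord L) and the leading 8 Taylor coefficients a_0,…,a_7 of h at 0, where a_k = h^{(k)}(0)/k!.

L = (64·x + 704·x^3 + 256·x^5) + (112 + 416·x^2 + 432·x^4 + 128·x^6)·Dx + (4·x + 44·x^3 + 16·x^5)·Dx^2 + (7 + 26·x^2 + 27·x^4 + 8·x^6)·Dx^3  (order 3).
h: a_k = 1, -64, -1, 512/3, 1, -2048/15, -1, 16384/315, …
ICs: h(0) = 1, h′(0) = -64, h′′(0) = -2.

f: a_k = 4, 0, -32, 0, 128/3, 0, -1024/45, 0, …
g: a_k = 0, 1, 0, -1/3, 0, 1/5, 0, -1/7, …
h₀=f+g: left-lcm gives L₀, ord ≤ 4.
Differentiate: ansatz ord ≤ ord L₀ ⇒ L.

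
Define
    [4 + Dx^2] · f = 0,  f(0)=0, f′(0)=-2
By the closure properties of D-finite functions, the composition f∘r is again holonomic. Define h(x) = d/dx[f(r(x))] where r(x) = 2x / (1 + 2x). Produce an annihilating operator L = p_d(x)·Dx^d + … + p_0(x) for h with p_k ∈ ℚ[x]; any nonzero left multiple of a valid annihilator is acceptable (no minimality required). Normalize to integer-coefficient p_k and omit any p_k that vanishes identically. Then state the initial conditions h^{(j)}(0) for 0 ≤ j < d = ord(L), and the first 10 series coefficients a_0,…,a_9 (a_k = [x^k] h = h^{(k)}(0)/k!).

f: a_k = 0, -2, 0, 4/3, 0, -4/15, 0, 8/315, 0, -4/2835, …
Change of var in L_f (x↦r) gives L₀.
Differentiate: ansatz ord ≤ ord L₀ ⇒ L.
L = (40 + 96·x + 96·x^2) + (12 + 72·x + 144·x^2 + 96·x^3)·Dx + (1 + 8·x + 24·x^2 + 32·x^3 + 16·x^4)·Dx^2  (order 2).
h: a_k = -4, 16, -16, -128, 2752/3, -3840, 565504/45, -1552384/45, 25222144/315, -9367552/63, …
ICs: h(0) = -4, h′(0) = 16.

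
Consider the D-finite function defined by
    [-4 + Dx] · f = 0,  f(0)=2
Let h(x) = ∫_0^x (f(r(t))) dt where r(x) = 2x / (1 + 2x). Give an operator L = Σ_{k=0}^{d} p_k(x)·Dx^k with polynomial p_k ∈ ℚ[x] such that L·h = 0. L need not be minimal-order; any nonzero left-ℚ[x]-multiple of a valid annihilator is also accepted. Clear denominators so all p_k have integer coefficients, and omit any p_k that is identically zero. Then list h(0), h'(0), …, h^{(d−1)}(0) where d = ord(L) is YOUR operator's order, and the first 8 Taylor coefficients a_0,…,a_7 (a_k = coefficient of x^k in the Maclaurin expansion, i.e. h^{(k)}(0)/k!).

L = -8·Dx + (1 + 4·x + 4·x^2)·Dx^2  (order 2).
h: a_k = 0, 2, 8, 32/3, -16/3, -128/15, 896/45, -5632/315, …
ICs: h(0) = 0, h′(0) = 2.

f: a_k = 2, 8, 16, 64/3, 64/3, 256/15, 512/45, 2048/315, …
Substitute x→r, Dx→(1/r')Dx; clear ⇒ L₀.
h=∫₀ˣh₀: take L = L₀·Dx.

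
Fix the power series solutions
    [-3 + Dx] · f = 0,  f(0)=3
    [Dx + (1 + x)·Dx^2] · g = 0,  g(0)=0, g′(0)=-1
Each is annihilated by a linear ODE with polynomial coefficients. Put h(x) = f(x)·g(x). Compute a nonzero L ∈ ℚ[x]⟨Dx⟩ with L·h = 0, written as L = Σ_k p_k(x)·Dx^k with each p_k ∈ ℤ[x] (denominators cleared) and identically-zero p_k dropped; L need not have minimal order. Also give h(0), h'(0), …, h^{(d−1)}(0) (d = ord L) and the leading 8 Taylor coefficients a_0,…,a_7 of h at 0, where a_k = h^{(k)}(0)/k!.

f: a_k = 3, 9, 27/2, 27/2, 81/8, 243/40, 243/80, 729/560, …
g: a_k = 0, -1, 1/2, -1/3, 1/4, -1/5, 1/6, -1/7, …
f·g: L₀ = L_f ⊗_s L_g, ord ≤ 1·2.
L = (6 + 9·x) + (-5 - 6·x)·Dx + (1 + x)·Dx^2  (order 2).
h: a_k = 0, -3, -15/2, -10, -9, -249/40, -55/16, -57/35, …
ICs: h(0) = 0, h′(0) = -3.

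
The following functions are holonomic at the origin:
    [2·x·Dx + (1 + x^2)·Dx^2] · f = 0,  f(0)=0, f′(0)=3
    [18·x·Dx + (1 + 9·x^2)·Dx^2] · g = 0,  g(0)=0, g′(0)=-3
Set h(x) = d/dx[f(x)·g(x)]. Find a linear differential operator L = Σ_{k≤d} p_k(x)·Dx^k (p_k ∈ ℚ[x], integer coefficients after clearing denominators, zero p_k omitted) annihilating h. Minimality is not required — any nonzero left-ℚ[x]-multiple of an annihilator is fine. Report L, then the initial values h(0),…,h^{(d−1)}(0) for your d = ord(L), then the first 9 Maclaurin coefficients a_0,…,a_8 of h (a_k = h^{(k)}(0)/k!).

L = (-216·x - 3600·x^3 - 5184·x^5 + 6480·x^7 + 17496·x^9) + (-40 - 1452·x^2 - 6480·x^4 - 4536·x^6 + 22680·x^8 + 26244·x^10)·Dx + (-80·x - 980·x^3 - 2160·x^5 + 2952·x^7 + 12960·x^9 + 8748·x^11)·Dx^2 + (-1 - 20·x^2 - 109·x^4 + 981·x^8 + 1620·x^10 + 729·x^12)·Dx^3  (order 3).
h: a_k = 0, -18, 0, 120, 0, -4698/5, 0, 55584/7, 0, …
ICs: h(0) = 0, h′(0) = -18, h′′(0) = 0.

f: a_k = 0, 3, 0, -1, 0, 3/5, 0, -3/7, 0, …
g: a_k = 0, -3, 0, 9, 0, -243/5, 0, 2187/7, 0, …
Product ⇒ symmetric product L₀, ord ≤ 4.
h=h₀': d/dx-closure on L₀ ⇒ L.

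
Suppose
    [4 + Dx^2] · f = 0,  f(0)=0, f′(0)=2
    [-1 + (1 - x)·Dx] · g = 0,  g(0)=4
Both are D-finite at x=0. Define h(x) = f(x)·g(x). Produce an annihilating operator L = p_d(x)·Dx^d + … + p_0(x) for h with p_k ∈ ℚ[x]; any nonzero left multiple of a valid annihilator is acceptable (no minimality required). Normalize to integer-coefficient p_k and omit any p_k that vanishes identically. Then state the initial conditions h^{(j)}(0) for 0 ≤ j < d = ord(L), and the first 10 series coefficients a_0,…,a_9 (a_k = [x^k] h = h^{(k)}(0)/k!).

f: a_k = 0, 2, 0, -4/3, 0, 4/15, 0, -8/315, 0, 4/2835, …
g: a_k = 4, 4, 4, 4, 4, 4, 4, 4, 4, 4, …
L₀ := L_f ⊗_s L_g (sym. prod.), ord ≤ 2.
L = (-4 + 4·x) + 2·Dx + (-1 + x)·Dx^2  (order 2).
h: a_k = 0, 8, 8, 8/3, 8/3, 56/15, 56/15, 1144/315, 1144/315, 10312/2835, …
ICs: h(0) = 0, h′(0) = 8.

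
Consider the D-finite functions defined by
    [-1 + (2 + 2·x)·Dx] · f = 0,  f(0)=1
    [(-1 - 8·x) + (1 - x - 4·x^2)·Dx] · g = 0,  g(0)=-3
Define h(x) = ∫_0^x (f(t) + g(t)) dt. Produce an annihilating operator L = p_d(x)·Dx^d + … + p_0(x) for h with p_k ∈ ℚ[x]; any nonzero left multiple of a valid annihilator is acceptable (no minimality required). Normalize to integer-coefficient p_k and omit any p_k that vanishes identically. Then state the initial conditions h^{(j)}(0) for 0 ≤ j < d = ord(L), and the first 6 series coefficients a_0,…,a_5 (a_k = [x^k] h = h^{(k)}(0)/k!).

f: a_k = 1, 1/2, -1/8, 1/16, -5/128, 7/256, …
g: a_k = -3, -3, -15, -27, -87, -195, …
L₀ := lclm(L_f,L_g); ord L₀ ≤ 1+1.
h=∫₀ˣh₀: take L = L₀·Dx.
L = (21 + 75·x + 228·x^2 + 160·x^3)·Dx + (-41 - 174·x - 609·x^2 - 872·x^3 - 400·x^4)·Dx^2 + (2 + 38·x + 30·x^2 - 198·x^3 - 352·x^4 - 160·x^5)·Dx^3  (order 3).
h: a_k = 0, -2, -5/4, -121/24, -431/64, -11141/640, …
ICs: h(0) = 0, h′(0) = -2, h′′(0) = -5/2.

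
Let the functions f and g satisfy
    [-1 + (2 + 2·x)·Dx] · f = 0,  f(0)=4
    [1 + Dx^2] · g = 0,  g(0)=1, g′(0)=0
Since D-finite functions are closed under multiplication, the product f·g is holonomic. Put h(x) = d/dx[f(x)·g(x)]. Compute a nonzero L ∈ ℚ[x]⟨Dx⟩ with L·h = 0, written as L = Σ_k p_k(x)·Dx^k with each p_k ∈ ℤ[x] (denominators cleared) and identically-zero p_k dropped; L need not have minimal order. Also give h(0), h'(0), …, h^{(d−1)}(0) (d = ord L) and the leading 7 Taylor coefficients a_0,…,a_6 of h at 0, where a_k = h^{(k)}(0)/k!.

f: a_k = 4, 2, -1/2, 1/4, -5/32, 7/64, -21/256, …
g: a_k = 1, 0, -1/2, 0, 1/24, 0, -1/720, …
f·g: L₀ = L_f ⊗_s L_g, ord ≤ 1·2.
Derive L from L₀ (diff closure).
L = (53 + 144·x + 136·x^2 + 64·x^3 + 16·x^4) + (-4 - 36·x - 48·x^2 - 16·x^3)·Dx + (28 + 88·x + 108·x^2 + 64·x^3 + 16·x^4)·Dx^2  (order 2).
h: a_k = 2, -5, -9/4, 25/24, 65/192, -349/1920, 2807/23040, …
ICs: h(0) = 2, h′(0) = -5.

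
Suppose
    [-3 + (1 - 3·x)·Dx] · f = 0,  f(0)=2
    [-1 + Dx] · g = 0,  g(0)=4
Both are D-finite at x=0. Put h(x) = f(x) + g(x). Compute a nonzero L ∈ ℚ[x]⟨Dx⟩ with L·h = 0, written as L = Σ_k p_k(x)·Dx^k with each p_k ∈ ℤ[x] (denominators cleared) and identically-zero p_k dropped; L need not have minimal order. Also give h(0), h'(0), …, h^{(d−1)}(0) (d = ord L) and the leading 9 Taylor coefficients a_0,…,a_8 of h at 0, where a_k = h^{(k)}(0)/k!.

f: a_k = 2, 6, 18, 54, 162, 486, 1458, 4374, 13122, …
g: a_k = 4, 4, 2, 2/3, 1/6, 1/30, 1/180, 1/1260, 1/10080, …
Weyl lclm of L_f,L_g ⇒ L₀ (ord ≤ 2).
L = (-15 - 9·x) + (17 + 6·x - 9·x^2)·Dx + (-2 + 3·x + 9·x^2)·Dx^2  (order 2).
h: a_k = 6, 10, 20, 164/3, 973/6, 14581/30, 262441/180, 5511241/1260, 132269761/10080, …
ICs: h(0) = 6, h′(0) = 10.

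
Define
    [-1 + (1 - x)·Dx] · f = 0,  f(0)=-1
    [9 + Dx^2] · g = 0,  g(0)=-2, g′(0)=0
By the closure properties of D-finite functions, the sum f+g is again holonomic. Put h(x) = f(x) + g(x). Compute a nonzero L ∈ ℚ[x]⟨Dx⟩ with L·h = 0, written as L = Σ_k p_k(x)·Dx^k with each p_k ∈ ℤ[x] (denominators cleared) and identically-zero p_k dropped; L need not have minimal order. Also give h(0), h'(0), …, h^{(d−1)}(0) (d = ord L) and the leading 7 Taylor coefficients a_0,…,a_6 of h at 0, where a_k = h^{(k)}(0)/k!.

L = (135 - 162·x + 81·x^2) + (-99 + 261·x - 243·x^2 + 81·x^3)·Dx + (15 - 18·x + 9·x^2)·Dx^2 + (-11 + 29·x - 27·x^2 + 9·x^3)·Dx^3  (order 3).
h: a_k = -3, -1, 8, -1, -31/4, -1, 41/40, …
ICs: h(0) = -3, h′(0) = -1, h′′(0) = 16.

f: a_k = -1, -1, -1, -1, -1, -1, -1, …
g: a_k = -2, 0, 9, 0, -27/4, 0, 81/40, …
h₀=f+g: left-lcm gives L₀, ord ≤ 3.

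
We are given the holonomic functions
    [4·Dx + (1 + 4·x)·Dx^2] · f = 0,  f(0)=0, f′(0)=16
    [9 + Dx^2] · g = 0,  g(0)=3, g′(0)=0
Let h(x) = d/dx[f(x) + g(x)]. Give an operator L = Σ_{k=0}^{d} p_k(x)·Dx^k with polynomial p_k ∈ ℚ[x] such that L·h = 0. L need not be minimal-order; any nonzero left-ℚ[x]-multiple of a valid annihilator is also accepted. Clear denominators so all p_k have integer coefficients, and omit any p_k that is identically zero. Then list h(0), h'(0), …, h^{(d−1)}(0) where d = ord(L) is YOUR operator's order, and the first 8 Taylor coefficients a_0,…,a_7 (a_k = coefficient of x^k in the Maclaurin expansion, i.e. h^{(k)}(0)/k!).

L = (3780 + 2592·x + 5184·x^2) + (369 + 2124·x + 3888·x^2 + 5184·x^3)·Dx + (420 + 288·x + 576·x^2)·Dx^2 + (41 + 236·x + 432·x^2 + 576·x^3)·Dx^3  (order 3).
h: a_k = 16, -91, 256, -1967/2, 4096, -656089/40, 65536, -146798453/560, …
ICs: h(0) = 16, h′(0) = -91, h′′(0) = 512.

f: a_k = 0, 16, -32, 256/3, -256, 4096/5, -8192/3, 65536/7, …
g: a_k = 3, 0, -27/2, 0, 81/8, 0, -243/80, 0, …
Sum ⇒ L₀ = lclm(L_f,L_g) in ℚ(x)⟨Dx⟩.
h=h₀': d/dx-closure on L₀ ⇒ L.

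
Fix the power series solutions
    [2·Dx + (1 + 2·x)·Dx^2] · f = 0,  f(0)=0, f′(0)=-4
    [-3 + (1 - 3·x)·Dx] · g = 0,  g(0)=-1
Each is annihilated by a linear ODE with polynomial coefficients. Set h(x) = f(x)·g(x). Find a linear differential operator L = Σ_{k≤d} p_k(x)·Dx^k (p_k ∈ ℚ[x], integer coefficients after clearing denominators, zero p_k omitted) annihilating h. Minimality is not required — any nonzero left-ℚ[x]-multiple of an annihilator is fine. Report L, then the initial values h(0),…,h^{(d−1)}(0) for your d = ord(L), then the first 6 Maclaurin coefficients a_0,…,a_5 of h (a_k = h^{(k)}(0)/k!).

L = 6 + (4 + 18·x)·Dx + (-1 + x + 6·x^2)·Dx^2  (order 2).
h: a_k = 0, 4, 8, 88/3, 80, 1264/5, …
ICs: h(0) = 0, h′(0) = 4.

f: a_k = 0, -4, 4, -16/3, 8, -64/5, …
g: a_k = -1, -3, -9, -27, -81, -243, …
h₀=f·g: eliminate ⇒ L₀, order ≤ 2·1.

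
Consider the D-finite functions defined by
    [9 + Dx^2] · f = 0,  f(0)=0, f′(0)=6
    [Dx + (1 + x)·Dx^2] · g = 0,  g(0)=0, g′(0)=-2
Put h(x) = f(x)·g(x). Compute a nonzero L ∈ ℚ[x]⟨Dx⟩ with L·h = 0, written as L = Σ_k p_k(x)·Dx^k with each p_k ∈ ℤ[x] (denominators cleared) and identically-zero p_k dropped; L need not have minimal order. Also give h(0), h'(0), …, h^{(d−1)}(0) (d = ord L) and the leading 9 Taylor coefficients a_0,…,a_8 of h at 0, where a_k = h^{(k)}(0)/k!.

L = (2493 + 10854·x + 17091·x^2 + 11664·x^3 + 2916·x^4) + (612 + 1908·x + 1944·x^2 + 648·x^3)·Dx + (592 + 2484·x + 3834·x^2 + 2592·x^3 + 648·x^4)·Dx^2 + (68 + 212·x + 216·x^2 + 72·x^3)·Dx^3 + (35 + 142·x + 215·x^2 + 144·x^3 + 36·x^4)·Dx^4  (order 4).
h: a_k = 0, 0, -12, 6, 14, -6, -9/2, 31/20, 129/140, …
ICs: h(0) = 0, h′(0) = 0, h′′(0) = -24, h′′′(0) = 36.

f: a_k = 0, 6, 0, -9, 0, 81/20, 0, -243/280, 0, …
g: a_k = 0, -2, 1, -2/3, 1/2, -2/5, 1/3, -2/7, 1/4, …
Sym-product of L_f,L_g gives L₀ (≤ ord 4).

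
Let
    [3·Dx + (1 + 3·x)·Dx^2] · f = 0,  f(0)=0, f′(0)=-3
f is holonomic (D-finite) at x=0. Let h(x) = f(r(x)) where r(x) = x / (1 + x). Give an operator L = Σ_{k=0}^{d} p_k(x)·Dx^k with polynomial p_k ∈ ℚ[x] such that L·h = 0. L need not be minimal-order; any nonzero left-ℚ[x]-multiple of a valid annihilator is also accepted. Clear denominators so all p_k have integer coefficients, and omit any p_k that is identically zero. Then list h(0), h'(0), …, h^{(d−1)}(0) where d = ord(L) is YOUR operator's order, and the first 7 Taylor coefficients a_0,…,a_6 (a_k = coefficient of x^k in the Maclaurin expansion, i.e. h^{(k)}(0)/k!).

f: a_k = 0, -3, 9/2, -9, 81/4, -243/5, 243/2, …
h₀=f(r): pull back L_f along r ⇒ L₀.
L = (5 + 8·x)·Dx + (1 + 5·x + 4·x^2)·Dx^2  (order 2).
h: a_k = 0, -3, 15/2, -21, 255/4, -1023/5, 1365/2, …
ICs: h(0) = 0, h′(0) = -3.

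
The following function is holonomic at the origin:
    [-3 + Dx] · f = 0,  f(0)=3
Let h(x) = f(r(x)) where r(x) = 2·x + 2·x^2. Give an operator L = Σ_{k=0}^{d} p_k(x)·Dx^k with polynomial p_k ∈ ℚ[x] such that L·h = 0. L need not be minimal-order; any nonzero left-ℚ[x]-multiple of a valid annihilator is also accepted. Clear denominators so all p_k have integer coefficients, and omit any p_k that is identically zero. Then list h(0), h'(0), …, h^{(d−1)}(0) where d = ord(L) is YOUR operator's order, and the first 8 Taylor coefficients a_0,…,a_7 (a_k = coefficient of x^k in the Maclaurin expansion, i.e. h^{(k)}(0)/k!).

L = (-6 - 12·x) + Dx  (order 1).
h: a_k = 3, 18, 72, 216, 540, 5832/5, 11232/5, 137376/35, …
ICs: h(0) = 3.

f: a_k = 3, 9, 27/2, 27/2, 81/8, 243/40, 243/80, 729/560, …
Substitute x→r, Dx→(1/r')Dx; clear ⇒ L₀.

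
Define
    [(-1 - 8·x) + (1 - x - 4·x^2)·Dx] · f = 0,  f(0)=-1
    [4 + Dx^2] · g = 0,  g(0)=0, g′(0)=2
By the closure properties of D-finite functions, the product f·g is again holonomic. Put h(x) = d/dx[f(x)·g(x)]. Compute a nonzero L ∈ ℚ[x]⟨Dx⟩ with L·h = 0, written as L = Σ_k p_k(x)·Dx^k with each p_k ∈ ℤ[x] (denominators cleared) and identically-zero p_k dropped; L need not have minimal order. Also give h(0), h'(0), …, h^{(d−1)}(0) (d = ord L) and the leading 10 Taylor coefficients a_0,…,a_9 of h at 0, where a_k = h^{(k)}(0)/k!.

L = (18 - 8·x - 28·x^2 + 32·x^3 + 64·x^4) + (4 + 34·x + 24·x^2 + 64·x^3)·Dx + (-1 + x^2 + 8·x^3 + 16·x^4)·Dx^2  (order 2).
h: a_k = -2, -4, -26, -200/3, -258, -3548/5, -102262/45, -2010224/315, -5942938/315, -4282556/81, …
ICs: h(0) = -2, h′(0) = -4.

f: a_k = -1, -1, -5, -9, -29, -65, -181, -441, -1165, -2929, …
g: a_k = 0, 2, 0, -4/3, 0, 4/15, 0, -8/315, 0, 4/2835, …
Product ⇒ symmetric product L₀, ord ≤ 2.
Differentiate: ansatz ord ≤ ord L₀ ⇒ L.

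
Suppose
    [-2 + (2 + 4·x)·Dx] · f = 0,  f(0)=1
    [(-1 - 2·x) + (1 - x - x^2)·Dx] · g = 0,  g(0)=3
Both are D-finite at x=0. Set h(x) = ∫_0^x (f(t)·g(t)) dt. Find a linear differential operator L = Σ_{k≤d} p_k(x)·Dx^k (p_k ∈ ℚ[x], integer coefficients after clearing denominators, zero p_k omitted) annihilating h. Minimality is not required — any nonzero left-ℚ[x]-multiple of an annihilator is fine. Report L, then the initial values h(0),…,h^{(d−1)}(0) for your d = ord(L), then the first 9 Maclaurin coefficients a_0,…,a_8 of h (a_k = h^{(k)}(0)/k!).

L = (2 + 3·x + 3·x^2)·Dx + (-1 - x + 3·x^2 + 2·x^3)·Dx^2  (order 2).
h: a_k = 0, 3, 3, 5/2, 15/4, 33/8, 51/8, 879/112, 795/64, …
ICs: h(0) = 0, h′(0) = 3.

f: a_k = 1, 1, -1/2, 1/2, -5/8, 7/8, -21/16, 33/16, -429/128, …
g: a_k = 3, 3, 6, 9, 15, 24, 39, 63, 102, …
f·g: L₀ = L_f ⊗_s L_g, ord ≤ 1·1.
h=∫₀ˣh₀: take L = L₀·Dx.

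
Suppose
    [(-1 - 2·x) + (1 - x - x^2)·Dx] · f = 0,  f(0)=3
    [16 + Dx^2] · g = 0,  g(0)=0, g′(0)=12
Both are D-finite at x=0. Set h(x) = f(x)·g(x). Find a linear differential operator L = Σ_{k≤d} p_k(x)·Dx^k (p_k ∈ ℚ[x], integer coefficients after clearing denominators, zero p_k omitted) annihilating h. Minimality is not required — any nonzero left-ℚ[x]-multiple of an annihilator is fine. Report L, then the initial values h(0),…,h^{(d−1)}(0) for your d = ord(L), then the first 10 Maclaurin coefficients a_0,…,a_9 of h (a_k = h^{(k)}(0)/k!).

L = (-14 + 16·x + 16·x^2) + (2 + 4·x)·Dx + (-1 + x + x^2)·Dx^2  (order 2).
h: a_k = 0, 36, 36, -24, 12, 324/5, 384/5, 3932/35, 1324/7, 97016/315, …
ICs: h(0) = 0, h′(0) = 36.

f: a_k = 3, 3, 6, 9, 15, 24, 39, 63, 102, 165, …
g: a_k = 0, 12, 0, -32, 0, 128/5, 0, -1024/105, 0, 2048/945, …
Product ⇒ symmetric product L₀, ord ≤ 2.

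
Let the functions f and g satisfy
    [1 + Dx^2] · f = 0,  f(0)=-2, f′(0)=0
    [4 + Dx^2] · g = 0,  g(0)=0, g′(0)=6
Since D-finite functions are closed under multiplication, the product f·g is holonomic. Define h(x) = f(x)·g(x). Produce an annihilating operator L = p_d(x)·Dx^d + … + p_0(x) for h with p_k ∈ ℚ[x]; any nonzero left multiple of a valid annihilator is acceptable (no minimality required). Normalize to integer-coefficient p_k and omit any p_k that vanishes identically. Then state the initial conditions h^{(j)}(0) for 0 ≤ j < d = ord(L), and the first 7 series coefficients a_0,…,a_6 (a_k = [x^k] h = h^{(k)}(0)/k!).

L = 9 + 10·Dx^2 + Dx^4  (order 4).
h: a_k = 0, -12, 0, 14, 0, -61/10, 0, …
ICs: h(0) = 0, h′(0) = -12, h′′(0) = 0, h′′′(0) = 84.

f: a_k = -2, 0, 1, 0, -1/12, 0, 1/360, …
g: a_k = 0, 6, 0, -4, 0, 4/5, 0, …
f·g: L₀ = L_f ⊗_s L_g, ord ≤ 2·2.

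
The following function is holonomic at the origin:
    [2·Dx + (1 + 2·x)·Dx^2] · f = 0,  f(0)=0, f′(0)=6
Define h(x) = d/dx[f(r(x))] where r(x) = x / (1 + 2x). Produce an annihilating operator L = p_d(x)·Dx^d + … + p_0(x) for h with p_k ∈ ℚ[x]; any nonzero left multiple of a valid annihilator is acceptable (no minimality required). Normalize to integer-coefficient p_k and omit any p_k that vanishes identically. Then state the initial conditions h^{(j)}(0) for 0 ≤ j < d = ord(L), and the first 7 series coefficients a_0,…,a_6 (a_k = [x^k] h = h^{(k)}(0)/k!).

f: a_k = 0, 6, -6, 8, -12, 96/5, -32, …
Change of var in L_f (x↦r) gives L₀.
h=h₀': d/dx-closure on L₀ ⇒ L.
L = (6 + 16·x) + (1 + 6·x + 8·x^2)·Dx  (order 1).
h: a_k = 6, -36, 168, -720, 2976, -12096, 48768, …
ICs: h(0) = 6.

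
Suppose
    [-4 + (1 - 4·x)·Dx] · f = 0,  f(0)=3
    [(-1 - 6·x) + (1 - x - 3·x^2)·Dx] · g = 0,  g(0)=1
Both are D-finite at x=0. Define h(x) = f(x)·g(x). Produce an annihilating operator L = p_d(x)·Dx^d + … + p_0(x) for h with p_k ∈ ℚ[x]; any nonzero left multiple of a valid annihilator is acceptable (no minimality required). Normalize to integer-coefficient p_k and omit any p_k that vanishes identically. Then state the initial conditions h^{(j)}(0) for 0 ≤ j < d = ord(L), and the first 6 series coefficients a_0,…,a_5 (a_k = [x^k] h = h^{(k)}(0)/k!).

L = (-5 + 2·x + 36·x^2) + (1 - 5·x + x^2 + 12·x^3)·Dx  (order 1).
h: a_k = 3, 15, 72, 309, 1293, 5292, …
ICs: h(0) = 3.

f: a_k = 3, 12, 48, 192, 768, 3072, …
g: a_k = 1, 1, 4, 7, 19, 40, …
f·g: L₀ = L_f ⊗_s L_g, ord ≤ 1·1.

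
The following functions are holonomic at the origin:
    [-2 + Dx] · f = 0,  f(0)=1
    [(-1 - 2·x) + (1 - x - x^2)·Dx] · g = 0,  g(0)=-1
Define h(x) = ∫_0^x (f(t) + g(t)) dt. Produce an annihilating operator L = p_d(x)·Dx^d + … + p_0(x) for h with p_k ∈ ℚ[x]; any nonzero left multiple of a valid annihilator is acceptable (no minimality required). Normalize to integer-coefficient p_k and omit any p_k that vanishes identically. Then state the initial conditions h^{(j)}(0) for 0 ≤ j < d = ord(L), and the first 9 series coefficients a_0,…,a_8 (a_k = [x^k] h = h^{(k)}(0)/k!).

L = (4 + 8·x + 24·x^2 + 8·x^3)·Dx + (-14·x - 10·x^2 + 8·x^3 + 4·x^4)·Dx^2 + (-1 + 5·x - x^2 - 6·x^3 - 2·x^4)·Dx^3  (order 3).
h: a_k = 0, 0, 1/2, 0, -5/12, -13/15, -58/45, -83/45, -6607/2520, …
ICs: h(0) = 0, h′(0) = 0, h′′(0) = 1.

f: a_k = 1, 2, 2, 4/3, 2/3, 4/15, 4/45, 8/315, 2/315, …
g: a_k = -1, -1, -2, -3, -5, -8, -13, -21, -34, …
Weyl lclm of L_f,L_g ⇒ L₀ (ord ≤ 2).
h=∫h₀ ⇒ L = L₀·Dx.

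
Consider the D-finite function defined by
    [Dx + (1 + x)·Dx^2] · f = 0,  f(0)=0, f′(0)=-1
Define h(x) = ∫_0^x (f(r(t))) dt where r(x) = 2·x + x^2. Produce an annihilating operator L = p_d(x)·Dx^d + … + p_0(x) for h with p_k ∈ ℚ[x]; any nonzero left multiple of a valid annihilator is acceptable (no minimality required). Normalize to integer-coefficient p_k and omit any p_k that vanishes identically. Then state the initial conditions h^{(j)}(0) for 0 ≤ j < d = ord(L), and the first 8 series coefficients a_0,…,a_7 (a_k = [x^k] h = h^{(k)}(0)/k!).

L = Dx^2 + (1 + x)·Dx^3  (order 3).
h: a_k = 0, 0, -1, 1/3, -1/6, 1/10, -1/15, 1/21, …
ICs: h(0) = 0, h′(0) = 0, h′′(0) = -2.

f: a_k = 0, -1, 1/2, -1/3, 1/4, -1/5, 1/6, -1/7, …
Change of var in L_f (x↦r) gives L₀.
∫: right-multiply L₀ by Dx.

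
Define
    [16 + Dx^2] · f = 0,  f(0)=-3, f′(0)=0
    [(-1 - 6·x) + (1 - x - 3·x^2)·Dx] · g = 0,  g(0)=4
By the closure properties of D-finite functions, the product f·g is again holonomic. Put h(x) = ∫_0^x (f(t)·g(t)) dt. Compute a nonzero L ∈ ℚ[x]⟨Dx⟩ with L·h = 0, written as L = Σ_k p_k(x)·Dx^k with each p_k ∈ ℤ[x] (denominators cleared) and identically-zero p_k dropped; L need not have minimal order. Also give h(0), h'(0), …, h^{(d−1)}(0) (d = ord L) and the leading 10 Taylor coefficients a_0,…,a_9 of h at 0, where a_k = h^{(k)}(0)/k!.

L = (-10 + 16·x + 48·x^2)·Dx + (2 + 12·x)·Dx^2 + (-1 + x + 3·x^2)·Dx^3  (order 3).
h: a_k = 0, -12, -6, 16, 3, 28/5, 32/3, 3244/105, 1531/30, 108944/945, …
ICs: h(0) = 0, h′(0) = -12, h′′(0) = -12.

f: a_k = -3, 0, 24, 0, -32, 0, 256/15, 0, -512/105, 0, …
g: a_k = 4, 4, 16, 28, 76, 160, 388, 868, 2032, 4636, …
Sym-product of L_f,L_g gives L₀ (≤ ord 2).
h=∫h₀ ⇒ L = L₀·Dx.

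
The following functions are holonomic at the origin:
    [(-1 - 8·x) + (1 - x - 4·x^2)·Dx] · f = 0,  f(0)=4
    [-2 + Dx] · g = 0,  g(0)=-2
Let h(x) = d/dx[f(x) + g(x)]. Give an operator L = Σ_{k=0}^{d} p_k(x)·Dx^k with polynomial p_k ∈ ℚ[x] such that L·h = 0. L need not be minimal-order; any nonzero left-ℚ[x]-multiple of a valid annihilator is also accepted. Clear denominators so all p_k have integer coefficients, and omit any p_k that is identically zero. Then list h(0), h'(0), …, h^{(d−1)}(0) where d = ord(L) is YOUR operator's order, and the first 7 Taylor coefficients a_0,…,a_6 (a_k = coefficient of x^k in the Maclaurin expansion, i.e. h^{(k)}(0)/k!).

L = (34 + 452·x + 512·x^2 + 1920·x^3 + 768·x^4) + (-25 - 228·x - 334·x^2 - 864·x^3 + 160·x^4 + 256·x^5)·Dx + (4 + x + 39·x^2 - 48·x^3 - 272·x^4 - 128·x^5)·Dx^2  (order 2).
h: a_k = 0, 32, 100, 1376/3, 3892/3, 65144/15, 555644/45, …
ICs: h(0) = 0, h′(0) = 32.

f: a_k = 4, 4, 20, 36, 116, 260, 724, …
g: a_k = -2, -4, -4, -8/3, -4/3, -8/15, -8/45, …
Weyl lclm of L_f,L_g ⇒ L₀ (ord ≤ 2).
Differentiate: ansatz ord ≤ ord L₀ ⇒ L.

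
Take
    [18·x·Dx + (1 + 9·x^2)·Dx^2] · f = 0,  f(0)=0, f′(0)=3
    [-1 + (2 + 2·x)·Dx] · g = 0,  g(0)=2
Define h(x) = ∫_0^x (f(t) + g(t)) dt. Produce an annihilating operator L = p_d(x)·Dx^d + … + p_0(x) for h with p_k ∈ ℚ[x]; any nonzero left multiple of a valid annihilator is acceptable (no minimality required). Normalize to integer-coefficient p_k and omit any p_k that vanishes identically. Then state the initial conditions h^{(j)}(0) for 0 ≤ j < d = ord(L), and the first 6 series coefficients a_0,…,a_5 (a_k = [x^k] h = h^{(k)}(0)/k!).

f: a_k = 0, 3, 0, -9, 0, 243/5, …
g: a_k = 2, 1, -1/4, 1/8, -5/64, 7/128, …
Sum ⇒ L₀ = lclm(L_f,L_g) in ℚ(x)⟨Dx⟩.
∫: right-multiply L₀ by Dx.
L = (-36 - 90·x + 972·x^2 + 486·x^3)·Dx^2 + (-75 - 144·x + 1818·x^2 + 3888·x^3 + 1701·x^4)·Dx^3 + (-2 + 70·x + 108·x^2 + 684·x^3 + 1134·x^4 + 486·x^5)·Dx^4  (order 4).
h: a_k = 0, 2, 2, -1/12, -71/32, -1/64, …
ICs: h(0) = 0, h′(0) = 2, h′′(0) = 4, h′′′(0) = -1/2.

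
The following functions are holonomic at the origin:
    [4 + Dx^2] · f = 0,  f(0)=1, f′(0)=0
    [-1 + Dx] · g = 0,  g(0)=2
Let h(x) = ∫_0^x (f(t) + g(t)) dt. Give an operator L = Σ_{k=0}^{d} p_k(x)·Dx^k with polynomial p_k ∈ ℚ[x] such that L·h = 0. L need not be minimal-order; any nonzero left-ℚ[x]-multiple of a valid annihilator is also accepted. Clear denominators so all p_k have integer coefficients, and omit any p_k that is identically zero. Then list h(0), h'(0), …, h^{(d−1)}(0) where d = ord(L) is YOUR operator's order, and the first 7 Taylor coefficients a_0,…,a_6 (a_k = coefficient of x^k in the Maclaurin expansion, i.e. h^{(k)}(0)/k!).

f: a_k = 1, 0, -2, 0, 2/3, 0, -4/45, …
g: a_k = 2, 2, 1, 1/3, 1/12, 1/60, 1/360, …
f+g: L₀ = lclm(L_f,L_g), ord ≤ 2+1.
∫: right-multiply L₀ by Dx.
L = -4·Dx + 4·Dx^2 - Dx^3 + Dx^4  (order 4).
h: a_k = 0, 3, 1, -1/3, 1/12, 3/20, 1/360, …
ICs: h(0) = 0, h′(0) = 3, h′′(0) = 2, h′′′(0) = -2.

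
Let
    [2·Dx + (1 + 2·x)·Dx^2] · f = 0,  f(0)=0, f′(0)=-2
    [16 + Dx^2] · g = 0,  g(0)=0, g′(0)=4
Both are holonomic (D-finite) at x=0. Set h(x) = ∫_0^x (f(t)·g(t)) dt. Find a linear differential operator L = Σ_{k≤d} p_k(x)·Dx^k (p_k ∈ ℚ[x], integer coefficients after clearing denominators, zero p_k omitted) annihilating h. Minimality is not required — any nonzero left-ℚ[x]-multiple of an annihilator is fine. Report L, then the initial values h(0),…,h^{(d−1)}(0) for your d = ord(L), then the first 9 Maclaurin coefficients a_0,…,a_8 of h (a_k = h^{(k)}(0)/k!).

L = (2688 + 27648·x + 93184·x^2 + 131072·x^3 + 65536·x^4)·Dx + (896 + 5888·x + 12288·x^2 + 8192·x^3)·Dx^2 + (408 + 3712·x + 11904·x^2 + 16384·x^3 + 8192·x^4)·Dx^3 + (56 + 368·x + 768·x^2 + 512·x^3)·Dx^4 + (15 + 124·x + 380·x^2 + 512·x^3 + 256·x^4)·Dx^5  (order 5).
h: a_k = 0, 0, 0, -8/3, 2, 32/15, -8/9, -128/63, 32/15, …
ICs: h(0) = 0, h′(0) = 0, h′′(0) = 0, h′′′(0) = -16, h′′′′(0) = 48.

f: a_k = 0, -2, 2, -8/3, 4, -32/5, 32/3, -128/7, 32, …
g: a_k = 0, 4, 0, -32/3, 0, 128/15, 0, -1024/315, 0, …
Sym-product of L_f,L_g gives L₀ (≤ ord 4).
∫: right-multiply L₀ by Dx.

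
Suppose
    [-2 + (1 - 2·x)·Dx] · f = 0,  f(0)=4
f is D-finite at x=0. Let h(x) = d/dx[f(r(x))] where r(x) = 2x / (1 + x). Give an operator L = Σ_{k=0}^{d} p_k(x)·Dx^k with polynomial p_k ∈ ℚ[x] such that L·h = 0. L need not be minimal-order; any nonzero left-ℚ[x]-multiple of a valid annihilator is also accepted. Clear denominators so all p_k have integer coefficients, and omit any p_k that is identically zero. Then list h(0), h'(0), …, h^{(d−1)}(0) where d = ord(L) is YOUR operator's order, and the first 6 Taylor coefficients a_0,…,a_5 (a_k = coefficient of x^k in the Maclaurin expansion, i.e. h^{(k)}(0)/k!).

L = 6 + (-1 + 3·x)·Dx  (order 1).
h: a_k = 16, 96, 432, 1728, 6480, 23328, …
ICs: h(0) = 16.

f: a_k = 4, 8, 16, 32, 64, 128, …
Change of var in L_f (x↦r) gives L₀.
h=h₀': d/dx-closure on L₀ ⇒ L.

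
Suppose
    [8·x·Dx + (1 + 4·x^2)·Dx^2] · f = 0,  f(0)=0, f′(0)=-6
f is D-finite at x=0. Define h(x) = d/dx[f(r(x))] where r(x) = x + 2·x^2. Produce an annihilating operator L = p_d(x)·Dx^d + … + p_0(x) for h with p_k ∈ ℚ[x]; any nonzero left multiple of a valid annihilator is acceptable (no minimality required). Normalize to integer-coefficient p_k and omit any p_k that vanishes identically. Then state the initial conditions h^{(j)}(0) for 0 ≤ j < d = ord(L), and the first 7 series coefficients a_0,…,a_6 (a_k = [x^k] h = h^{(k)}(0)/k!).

f: a_k = 0, -6, 0, 8, 0, -96/5, 0, …
Change of var in L_f (x↦r) gives L₀.
Differentiate: ansatz ord ≤ ord L₀ ⇒ L.
L = (-4 + 8·x + 64·x^2 + 192·x^3 + 192·x^4) + (1 + 4·x + 4·x^2 + 32·x^3 + 80·x^4 + 64·x^5)·Dx  (order 1).
h: a_k = -6, -24, 24, 192, 384, -768, -4992, …
ICs: h(0) = -6.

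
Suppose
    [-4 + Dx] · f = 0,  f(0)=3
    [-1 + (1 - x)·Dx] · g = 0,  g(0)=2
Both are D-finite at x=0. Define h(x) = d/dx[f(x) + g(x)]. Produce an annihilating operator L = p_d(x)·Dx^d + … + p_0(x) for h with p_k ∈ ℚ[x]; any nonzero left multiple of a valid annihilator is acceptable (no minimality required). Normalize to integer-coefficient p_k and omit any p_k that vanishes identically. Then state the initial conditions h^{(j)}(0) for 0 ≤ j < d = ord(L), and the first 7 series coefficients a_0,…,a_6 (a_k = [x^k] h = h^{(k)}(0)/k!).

L = (-4 + 16·x) + (5 - 16·x + 8·x^2)·Dx + (-1 + 3·x - 2·x^2)·Dx^2  (order 2).
h: a_k = 14, 52, 102, 136, 138, 572/5, 1234/15, …
ICs: h(0) = 14, h′(0) = 52.

f: a_k = 3, 12, 24, 32, 32, 128/5, 256/15, …
g: a_k = 2, 2, 2, 2, 2, 2, 2, …
Sum ⇒ L₀ = lclm(L_f,L_g) in ℚ(x)⟨Dx⟩.
h₀' ⇒ L via d/dx closure of L₀.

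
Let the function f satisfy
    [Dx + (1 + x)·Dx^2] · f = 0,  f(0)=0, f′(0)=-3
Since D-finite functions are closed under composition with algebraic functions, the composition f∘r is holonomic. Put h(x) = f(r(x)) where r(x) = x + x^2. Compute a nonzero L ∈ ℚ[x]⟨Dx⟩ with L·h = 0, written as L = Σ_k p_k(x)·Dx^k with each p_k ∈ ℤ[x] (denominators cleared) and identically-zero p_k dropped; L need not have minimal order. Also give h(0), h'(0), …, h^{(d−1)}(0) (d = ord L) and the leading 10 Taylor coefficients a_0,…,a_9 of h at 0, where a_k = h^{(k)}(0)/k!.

f: a_k = 0, -3, 3/2, -1, 3/4, -3/5, 1/2, -3/7, 3/8, -1/3, …
h₀=f(r): pull back L_f along r ⇒ L₀.
L = (-1 + 2·x + 2·x^2)·Dx + (1 + 3·x + 3·x^2 + 2·x^3)·Dx^2  (order 2).
h: a_k = 0, -3, -3/2, 2, -3/4, -3/5, 1, -3/7, -3/8, 2/3, …
ICs: h(0) = 0, h′(0) = -3.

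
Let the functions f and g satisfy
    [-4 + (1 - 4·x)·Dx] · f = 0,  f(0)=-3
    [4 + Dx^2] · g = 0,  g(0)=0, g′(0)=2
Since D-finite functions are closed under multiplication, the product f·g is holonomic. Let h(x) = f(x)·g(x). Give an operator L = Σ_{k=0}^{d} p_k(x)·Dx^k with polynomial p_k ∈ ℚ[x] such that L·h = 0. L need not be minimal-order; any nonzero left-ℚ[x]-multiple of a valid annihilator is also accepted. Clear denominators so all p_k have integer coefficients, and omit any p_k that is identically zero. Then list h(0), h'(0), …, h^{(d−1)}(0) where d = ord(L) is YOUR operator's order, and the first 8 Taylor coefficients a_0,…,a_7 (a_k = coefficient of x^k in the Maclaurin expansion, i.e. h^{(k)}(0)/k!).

f: a_k = -3, -12, -48, -192, -768, -3072, -12288, -49152, …
g: a_k = 0, 2, 0, -4/3, 0, 4/15, 0, -8/315, …
f·g: L₀ = L_f ⊗_s L_g, ord ≤ 1·2.
L = (-4 + 16·x) + 8·Dx + (-1 + 4·x)·Dx^2  (order 2).
h: a_k = 0, -6, -24, -92, -368, -7364/5, -29456/5, -2474296/105, …
ICs: h(0) = 0, h′(0) = -6.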